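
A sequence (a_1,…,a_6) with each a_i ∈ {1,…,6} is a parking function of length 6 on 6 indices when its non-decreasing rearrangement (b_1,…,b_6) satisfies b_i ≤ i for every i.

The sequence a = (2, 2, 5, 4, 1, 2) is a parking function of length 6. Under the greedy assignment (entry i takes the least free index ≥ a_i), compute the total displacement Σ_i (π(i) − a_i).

Σπ = 21 ({1..6} each once); Σa = 2+2+5+4+1+2 = 16; disp = 21−16 = 5.

5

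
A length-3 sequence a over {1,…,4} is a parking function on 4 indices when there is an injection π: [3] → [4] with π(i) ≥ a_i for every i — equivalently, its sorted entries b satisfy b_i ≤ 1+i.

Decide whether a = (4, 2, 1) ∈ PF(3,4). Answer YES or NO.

Order a: b = (1, 2, 4).
  b_1=1 ≤ 2
  b_2=2 ≤ 3
  b_3=4 ≤ 4
All bounds hold ⇒ YES

YES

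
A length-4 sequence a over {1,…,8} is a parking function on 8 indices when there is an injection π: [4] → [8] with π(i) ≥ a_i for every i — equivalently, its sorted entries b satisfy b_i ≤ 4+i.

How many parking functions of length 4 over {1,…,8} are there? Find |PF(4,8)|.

|PF(4,8)| = (8+1−4)·(8+1)^{4−1} = 5 · 729 = 3645
Example (1,4,7,1) → sorted (1,1,4,7): b_i ≤ 4+i ∀i, a PF.

3645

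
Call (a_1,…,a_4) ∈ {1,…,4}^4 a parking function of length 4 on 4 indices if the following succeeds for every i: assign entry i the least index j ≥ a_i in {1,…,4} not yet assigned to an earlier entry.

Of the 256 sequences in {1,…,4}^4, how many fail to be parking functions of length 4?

|PF| = (4−4+1)·(4+1)^(4−1) = 1×125 = 125
One tuple (4,1,3,4) → sorted (1,3,4,4): b_2=3>2, not a PF.
Total 256; non-PF = 256−125 = 131

131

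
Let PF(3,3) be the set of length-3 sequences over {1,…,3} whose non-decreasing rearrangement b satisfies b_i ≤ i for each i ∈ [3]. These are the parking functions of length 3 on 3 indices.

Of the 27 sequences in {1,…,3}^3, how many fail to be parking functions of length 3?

11

|PF| = (4−3)·4^(3−1) = 1 · 16 = 16
Example (1,3,3) → sorted (1,3,3): b_2=3>2, not a PF.
So 27 − 16 = 11 fail.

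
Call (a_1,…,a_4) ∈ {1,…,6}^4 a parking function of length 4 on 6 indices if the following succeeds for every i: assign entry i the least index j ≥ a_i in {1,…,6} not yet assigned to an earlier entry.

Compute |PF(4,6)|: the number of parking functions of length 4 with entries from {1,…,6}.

#PF = (7−4)·7^(4−1) = 3×343 = 1029 [KW]
E.g. (4,5,5,3) → sorted (3,4,5,5): b_i ≤ 2+i ∀i, a PF.

1029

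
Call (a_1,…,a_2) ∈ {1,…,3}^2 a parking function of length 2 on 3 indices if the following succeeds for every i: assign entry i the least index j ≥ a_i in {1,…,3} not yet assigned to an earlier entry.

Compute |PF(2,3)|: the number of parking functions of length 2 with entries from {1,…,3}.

8

|PF(2,3)| = 2·4^1 = 2×4 = 8 (Pollak)
Example (2,1) → sorted (1,2): b_i ≤ 1+i ∀i, a PF.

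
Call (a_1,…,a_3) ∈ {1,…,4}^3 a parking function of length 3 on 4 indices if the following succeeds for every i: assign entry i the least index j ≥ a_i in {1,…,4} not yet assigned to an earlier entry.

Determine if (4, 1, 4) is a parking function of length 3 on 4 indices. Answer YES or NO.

Order a: b = (1, 4, 4).
  b_1=1 ≤ 2
  b_2=4 > 3
  fails at i=2 ⇒ NO

NO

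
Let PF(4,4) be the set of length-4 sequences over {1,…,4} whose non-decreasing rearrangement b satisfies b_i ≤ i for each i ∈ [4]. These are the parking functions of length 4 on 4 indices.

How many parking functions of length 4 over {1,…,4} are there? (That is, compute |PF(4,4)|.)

#PF = (4−4+1)·(4+1)^(4−1) = 1 · 125 = 125 [KW]
Example (3,2,1,1) → sorted (1,1,2,3): b_i ≤ i ∀i, a PF.

125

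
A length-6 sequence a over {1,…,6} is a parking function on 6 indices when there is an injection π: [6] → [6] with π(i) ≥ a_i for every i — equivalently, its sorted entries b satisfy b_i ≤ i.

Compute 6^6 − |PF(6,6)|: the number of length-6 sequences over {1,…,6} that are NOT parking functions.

|PF(6,6)| = 1·7^5 = 1·16807 = 16807 (Pollak)
One tuple (1,5,1,6,5,6) → sorted (1,1,5,5,6,6): b_3=5>3, not a PF.
6^6 − 16807 = 46656 − 16807 = 29849

29849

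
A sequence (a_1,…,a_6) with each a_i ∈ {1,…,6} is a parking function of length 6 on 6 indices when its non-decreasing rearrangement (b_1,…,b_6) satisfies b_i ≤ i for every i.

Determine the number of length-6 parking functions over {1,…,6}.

16807

|PF| = 1·7^5 = 1×16807 = 16807 (Pollak)
Example (1,1,3,5,6,3) → sorted (1,1,3,3,5,6): b_i ≤ i ∀i, a PF.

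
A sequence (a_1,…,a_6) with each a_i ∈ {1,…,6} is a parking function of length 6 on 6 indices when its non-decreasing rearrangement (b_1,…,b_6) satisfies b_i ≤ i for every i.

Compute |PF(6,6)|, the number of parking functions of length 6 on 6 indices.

|PF| = 1·7^5 = 1·16807 = 16807
Example (6,3,1,1,2,2) → sorted (1,1,2,2,3,6): b_i ≤ i ∀i, a PF.

16807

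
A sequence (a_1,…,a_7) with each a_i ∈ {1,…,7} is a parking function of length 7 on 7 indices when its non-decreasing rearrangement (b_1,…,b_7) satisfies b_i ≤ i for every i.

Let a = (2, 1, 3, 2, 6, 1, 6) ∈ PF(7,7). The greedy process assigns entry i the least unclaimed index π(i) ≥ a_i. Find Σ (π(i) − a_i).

7

Σπ = 28 ({1..7} each once); Σa = 2+1+3+2+6+1+6 = 21; disp = 28−21 = 7.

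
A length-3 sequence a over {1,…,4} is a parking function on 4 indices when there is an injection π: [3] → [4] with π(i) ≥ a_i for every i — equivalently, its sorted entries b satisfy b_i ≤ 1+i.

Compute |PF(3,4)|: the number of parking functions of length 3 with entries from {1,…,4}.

50

|PF(3,4)| = (5−3)·5^(3−1) = 2·25 = 50 (Konheim–Weiss)
One tuple (2,1,3) → sorted (1,2,3): b_i ≤ 1+i ∀i, a PF.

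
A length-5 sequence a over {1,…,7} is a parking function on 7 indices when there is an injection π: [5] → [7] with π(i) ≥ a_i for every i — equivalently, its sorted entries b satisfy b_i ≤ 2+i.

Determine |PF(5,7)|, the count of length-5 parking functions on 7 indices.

|PF(5,7)| = 3·8^4 = 3 · 4096 = 12288
Example (1,1,6,1,2) → sorted (1,1,1,2,6): b_i ≤ 2+i ∀i, a PF.

12288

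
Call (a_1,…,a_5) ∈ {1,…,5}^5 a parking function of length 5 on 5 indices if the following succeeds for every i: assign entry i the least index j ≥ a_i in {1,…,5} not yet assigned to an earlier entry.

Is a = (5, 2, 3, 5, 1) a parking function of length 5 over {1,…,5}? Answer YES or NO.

Rearranged: b = (1, 2, 3, 5, 5).
  b_1=1 ≤ 1
  b_2=2 ≤ 2
  b_3=3 ≤ 3
  b_4=5 > 4
  fails at i=4 ⇒ NO

NO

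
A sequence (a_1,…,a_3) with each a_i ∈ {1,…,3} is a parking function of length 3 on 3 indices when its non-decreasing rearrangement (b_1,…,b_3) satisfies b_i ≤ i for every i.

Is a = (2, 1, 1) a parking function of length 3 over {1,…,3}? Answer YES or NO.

Rearranged: b = (1, 1, 2).
  b_1=1 ≤ 1
  b_2=1 ≤ 2
  b_3=2 ≤ 3
All bounds hold ⇒ YES

YES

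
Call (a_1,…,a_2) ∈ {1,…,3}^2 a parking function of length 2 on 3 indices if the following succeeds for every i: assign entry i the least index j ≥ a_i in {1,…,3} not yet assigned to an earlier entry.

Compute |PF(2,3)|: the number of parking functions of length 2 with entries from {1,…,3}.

#PF = (4−2)·4^(2−1) = 2×4 = 8 [KW]
E.g. (2,1) → sorted (1,2): b_i ≤ 1+i ∀i, a PF.

8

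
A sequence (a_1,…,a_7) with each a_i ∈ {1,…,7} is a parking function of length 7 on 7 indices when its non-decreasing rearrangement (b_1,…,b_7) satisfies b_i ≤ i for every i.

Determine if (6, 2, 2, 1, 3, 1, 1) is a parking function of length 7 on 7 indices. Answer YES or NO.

Sorted: b = (1, 1, 1, 2, 2, 3, 6).
  b_1=1 ≤ 1
  b_2=1 ≤ 2
  b_3=1 ≤ 3
  b_4=2 ≤ 4
  b_5=2 ≤ 5
  b_6=3 ≤ 6
  b_7=6 ≤ 7
All bounds hold ⇒ YES

YES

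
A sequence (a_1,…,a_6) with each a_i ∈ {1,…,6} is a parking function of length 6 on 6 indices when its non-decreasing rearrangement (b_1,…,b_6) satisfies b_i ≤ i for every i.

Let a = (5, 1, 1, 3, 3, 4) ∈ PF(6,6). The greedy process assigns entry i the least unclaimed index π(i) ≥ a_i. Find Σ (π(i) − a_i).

4

Σπ = 6·7/2 = 21 (π permutes [6]); Σa = 5+1+1+3+3+4 = 17; disp = 21−17 = 4.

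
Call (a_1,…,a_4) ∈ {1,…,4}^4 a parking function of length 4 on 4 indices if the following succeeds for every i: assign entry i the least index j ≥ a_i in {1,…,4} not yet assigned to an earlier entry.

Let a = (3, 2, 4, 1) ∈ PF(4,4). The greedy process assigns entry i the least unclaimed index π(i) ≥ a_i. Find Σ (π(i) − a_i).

Σπ = 10 ({1..4} each once); Σa = 3+2+4+1 = 10; disp = 10−10 = 0.

0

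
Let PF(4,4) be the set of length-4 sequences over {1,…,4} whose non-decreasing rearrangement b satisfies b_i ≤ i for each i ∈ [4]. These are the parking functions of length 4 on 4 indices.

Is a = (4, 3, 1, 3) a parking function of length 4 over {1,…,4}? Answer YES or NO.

Rearranged: b = (1, 3, 3, 4).
  b_1=1 ≤ 1
  b_2=3 > 2
  fails at i=2 ⇒ NO

NO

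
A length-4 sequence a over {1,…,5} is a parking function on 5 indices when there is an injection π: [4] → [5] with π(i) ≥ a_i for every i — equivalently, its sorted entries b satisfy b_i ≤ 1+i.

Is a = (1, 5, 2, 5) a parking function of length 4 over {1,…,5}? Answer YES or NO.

NO

Rearranged: b = (1, 2, 5, 5).
  b_1=1 ≤ 2
  b_2=2 ≤ 3
  b_3=5 > 4
  fails at i=3 ⇒ NO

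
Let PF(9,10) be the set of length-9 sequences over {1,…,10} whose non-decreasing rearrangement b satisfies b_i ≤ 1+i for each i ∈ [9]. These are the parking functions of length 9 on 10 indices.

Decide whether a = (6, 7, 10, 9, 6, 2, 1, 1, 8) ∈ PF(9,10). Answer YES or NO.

NO

Sorted: b = (1, 1, 2, 6, 6, 7, 8, 9, 10).
  b_1=1 ≤ 2
  b_2=1 ≤ 3
  b_3=2 ≤ 4
  b_4=6 > 5
  fails at i=4 ⇒ NO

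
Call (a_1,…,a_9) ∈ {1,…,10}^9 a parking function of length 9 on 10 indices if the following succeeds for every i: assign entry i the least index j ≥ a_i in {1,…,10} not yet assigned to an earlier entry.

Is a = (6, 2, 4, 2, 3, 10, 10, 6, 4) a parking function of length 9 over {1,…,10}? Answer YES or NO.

NO

Rearranged: b = (2, 2, 3, 4, 4, 6, 6, 10, 10).
  b_1=2 ≤ 2
  b_2=2 ≤ 3
  b_3=3 ≤ 4
  b_4=4 ≤ 5
  b_5=4 ≤ 6
  b_6=6 ≤ 7
  b_7=6 ≤ 8
  b_8=10 > 9
  fails at i=8 ⇒ NO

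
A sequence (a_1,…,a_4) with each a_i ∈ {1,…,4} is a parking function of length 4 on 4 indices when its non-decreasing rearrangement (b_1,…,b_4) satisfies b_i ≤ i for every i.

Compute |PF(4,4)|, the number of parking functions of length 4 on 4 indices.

Count = 1·5^3 = 1·125 = 125 (Pollak)
Example (2,4,2,1) → sorted (1,2,2,4): b_i ≤ i ∀i, a PF.

125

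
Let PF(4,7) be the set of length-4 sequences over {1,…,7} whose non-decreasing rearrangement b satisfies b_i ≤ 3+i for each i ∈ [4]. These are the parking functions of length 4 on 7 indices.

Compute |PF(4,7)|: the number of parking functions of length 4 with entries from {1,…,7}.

Count = (8−4)·8^(4−1) = 4·512 = 2048 (Konheim–Weiss)
One tuple (4,1,3,6) → sorted (1,3,4,6): b_i ≤ 3+i ∀i, a PF.

2048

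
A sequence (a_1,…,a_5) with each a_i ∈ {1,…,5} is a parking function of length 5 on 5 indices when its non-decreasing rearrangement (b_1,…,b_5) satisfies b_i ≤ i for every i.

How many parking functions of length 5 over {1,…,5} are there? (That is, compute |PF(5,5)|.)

1296

|PF(5,5)| = (6−5)·6^(5−1) = 1·1296 = 1296 (Konheim–Weiss)
Check (5,1,2,3,3) → sorted (1,2,3,3,5): b_i ≤ i ∀i, a PF.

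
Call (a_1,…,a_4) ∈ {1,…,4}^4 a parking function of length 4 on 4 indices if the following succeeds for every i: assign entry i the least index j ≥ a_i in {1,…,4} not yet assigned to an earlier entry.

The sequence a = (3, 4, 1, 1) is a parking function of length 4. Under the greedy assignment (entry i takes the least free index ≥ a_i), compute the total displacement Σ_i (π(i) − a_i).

1

Σπ(i) = 1+…+4 = 10; Σa = 3+4+1+1 = 9; disp = 10−9 = 1.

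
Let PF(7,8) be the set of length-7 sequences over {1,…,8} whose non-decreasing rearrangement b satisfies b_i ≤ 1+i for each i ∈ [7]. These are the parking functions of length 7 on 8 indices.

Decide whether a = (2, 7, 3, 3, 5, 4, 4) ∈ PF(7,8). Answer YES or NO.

Sorted: b = (2, 3, 3, 4, 4, 5, 7).
  b_1=2 ≤ 2
  b_2=3 ≤ 3
  b_3=3 ≤ 4
  b_4=4 ≤ 5
  b_5=4 ≤ 6
  b_6=5 ≤ 7
  b_7=7 ≤ 8
All bounds hold ⇒ YES

YES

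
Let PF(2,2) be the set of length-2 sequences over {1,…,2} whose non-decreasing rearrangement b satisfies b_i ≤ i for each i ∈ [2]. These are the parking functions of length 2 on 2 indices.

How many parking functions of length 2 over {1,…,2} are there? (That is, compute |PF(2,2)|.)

3

|PF(2,2)| = (3−2)·3^(2−1) = 1×3 = 3 (Pollak)
E.g. (1,1) → sorted (1,1): b_i ≤ i ∀i, a PF.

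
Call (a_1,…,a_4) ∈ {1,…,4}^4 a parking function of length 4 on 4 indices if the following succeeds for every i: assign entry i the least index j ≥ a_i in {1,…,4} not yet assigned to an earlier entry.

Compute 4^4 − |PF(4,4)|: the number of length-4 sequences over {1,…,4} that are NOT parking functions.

|PF(4,4)| = (4+1−4)·(4+1)^{4−1} = 1·125 = 125 (Konheim–Weiss)
Example (2,4,4,2) → sorted (2,2,4,4): b_1=2>1, not a PF.
4^4 − 125 = 256 − 125 = 131

131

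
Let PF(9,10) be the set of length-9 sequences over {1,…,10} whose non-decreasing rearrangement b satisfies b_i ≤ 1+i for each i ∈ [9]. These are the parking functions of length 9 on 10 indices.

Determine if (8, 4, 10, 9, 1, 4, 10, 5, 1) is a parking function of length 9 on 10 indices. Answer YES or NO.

Rearranged: b = (1, 1, 4, 4, 5, 8, 9, 10, 10).
  b_1=1 ≤ 2
  b_2=1 ≤ 3
  b_3=4 ≤ 4
  b_4=4 ≤ 5
  b_5=5 ≤ 6
  b_6=8 > 7
  fails at i=6 ⇒ NO

NO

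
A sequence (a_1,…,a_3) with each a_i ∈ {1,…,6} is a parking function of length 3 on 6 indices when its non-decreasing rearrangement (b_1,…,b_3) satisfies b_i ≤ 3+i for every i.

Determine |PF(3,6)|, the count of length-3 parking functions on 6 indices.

#PF = (7−3)·7^(3−1) = 4 · 49 = 196 (Pollak)
Check (2,6,2) → sorted (2,2,6): b_i ≤ 3+i ∀i, a PF.

196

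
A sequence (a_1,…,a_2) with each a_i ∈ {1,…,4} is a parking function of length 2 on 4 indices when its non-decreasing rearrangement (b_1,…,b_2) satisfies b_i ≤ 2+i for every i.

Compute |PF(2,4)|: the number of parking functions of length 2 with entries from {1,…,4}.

15

Count = (4+1−2)·(4+1)^{2−1} = 3·5 = 15
One tuple (1,1) → sorted (1,1): b_i ≤ 2+i ∀i, a PF.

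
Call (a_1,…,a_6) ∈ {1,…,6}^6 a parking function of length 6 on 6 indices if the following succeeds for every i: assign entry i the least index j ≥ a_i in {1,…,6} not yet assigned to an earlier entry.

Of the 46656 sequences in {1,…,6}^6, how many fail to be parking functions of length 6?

|PF| = (6+1−6)·(6+1)^{6−1} = 1 · 16807 = 16807 (Konheim–Weiss)
Check (5,4,5,4,6,6) → sorted (4,4,5,5,6,6): b_1=4>1, not a PF.
Total 46656; non-PF = 46656−16807 = 29849

29849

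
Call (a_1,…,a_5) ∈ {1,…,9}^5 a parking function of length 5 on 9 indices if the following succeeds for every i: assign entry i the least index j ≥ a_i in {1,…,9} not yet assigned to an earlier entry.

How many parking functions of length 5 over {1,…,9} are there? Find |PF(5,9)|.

50000

|PF(5,9)| = (10−5)·10^(5−1) = 5·10000 = 50000 [KW]
Check (6,7,2,5,8) → sorted (2,5,6,7,8): b_i ≤ 4+i ∀i, a PF.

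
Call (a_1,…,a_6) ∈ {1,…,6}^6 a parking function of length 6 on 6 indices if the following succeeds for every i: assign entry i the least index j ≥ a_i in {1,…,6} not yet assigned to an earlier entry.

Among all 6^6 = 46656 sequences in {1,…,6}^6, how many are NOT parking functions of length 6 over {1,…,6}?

Count = (6−6+1)·(6+1)^(6−1) = 1×16807 = 16807 (Konheim–Weiss)
Check (5,5,6,3,3,6) → sorted (3,3,5,5,6,6): b_1=3>1, not a PF.
Total 46656; non-PF = 46656−16807 = 29849

29849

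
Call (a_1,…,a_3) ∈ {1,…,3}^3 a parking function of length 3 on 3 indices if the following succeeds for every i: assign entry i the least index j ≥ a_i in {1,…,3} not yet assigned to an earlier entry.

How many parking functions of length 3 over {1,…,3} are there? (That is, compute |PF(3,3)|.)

16

|PF| = (3+1−3)·(3+1)^{3−1} = 1 · 16 = 16 [KW]
Example (1,2,2) → sorted (1,2,2): b_i ≤ i ∀i, a PF.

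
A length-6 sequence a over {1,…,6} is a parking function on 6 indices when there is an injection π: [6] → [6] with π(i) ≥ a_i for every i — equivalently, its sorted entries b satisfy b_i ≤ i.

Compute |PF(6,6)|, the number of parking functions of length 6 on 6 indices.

16807

Count = (6−6+1)·(6+1)^(6−1) = 1·16807 = 16807 (Pollak)
One tuple (1,1,2,5,5,3) → sorted (1,1,2,3,5,5): b_i ≤ i ∀i, a PF.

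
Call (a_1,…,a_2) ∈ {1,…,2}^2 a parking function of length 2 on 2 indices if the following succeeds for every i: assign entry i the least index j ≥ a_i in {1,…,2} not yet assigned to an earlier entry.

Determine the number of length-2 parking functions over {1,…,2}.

|PF(2,2)| = (2+1−2)·(2+1)^{2−1} = 1 · 3 = 3 [KW]
One tuple (1,2) → sorted (1,2): b_i ≤ i ∀i, a PF.

3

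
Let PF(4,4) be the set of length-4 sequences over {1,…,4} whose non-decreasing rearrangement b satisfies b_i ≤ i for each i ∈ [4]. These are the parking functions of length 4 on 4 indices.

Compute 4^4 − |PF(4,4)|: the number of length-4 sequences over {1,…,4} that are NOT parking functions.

|PF(4,4)| = 1·5^3 = 1×125 = 125 (Pollak)
Example (2,4,4,2) → sorted (2,2,4,4): b_1=2>1, not a PF.
So 256 − 125 = 131 fail.

131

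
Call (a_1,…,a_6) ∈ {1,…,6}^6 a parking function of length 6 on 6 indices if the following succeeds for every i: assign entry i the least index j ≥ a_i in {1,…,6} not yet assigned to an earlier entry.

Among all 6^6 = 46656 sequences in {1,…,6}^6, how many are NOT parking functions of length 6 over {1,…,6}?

29849

|PF| = (6−6+1)·(6+1)^(6−1) = 1·16807 = 16807 [KW]
Check (5,6,6,1,5,5) → sorted (1,5,5,5,6,6): b_2=5>2, not a PF.
Total 46656; non-PF = 46656−16807 = 29849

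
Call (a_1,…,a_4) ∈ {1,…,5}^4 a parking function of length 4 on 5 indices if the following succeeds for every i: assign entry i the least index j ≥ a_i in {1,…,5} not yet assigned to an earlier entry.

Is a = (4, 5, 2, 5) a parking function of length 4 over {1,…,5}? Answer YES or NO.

Rearranged: b = (2, 4, 5, 5).
  b_1=2 ≤ 2
  b_2=4 > 3
  fails at i=2 ⇒ NO

NO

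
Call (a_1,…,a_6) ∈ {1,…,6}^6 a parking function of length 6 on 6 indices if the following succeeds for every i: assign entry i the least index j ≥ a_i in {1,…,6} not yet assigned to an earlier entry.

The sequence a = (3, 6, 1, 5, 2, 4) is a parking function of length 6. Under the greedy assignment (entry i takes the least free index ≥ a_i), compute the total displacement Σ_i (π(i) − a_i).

Σπ(i) = 1+…+6 = 21; Σa = 3+6+1+5+2+4 = 21; disp = 21−21 = 0.

0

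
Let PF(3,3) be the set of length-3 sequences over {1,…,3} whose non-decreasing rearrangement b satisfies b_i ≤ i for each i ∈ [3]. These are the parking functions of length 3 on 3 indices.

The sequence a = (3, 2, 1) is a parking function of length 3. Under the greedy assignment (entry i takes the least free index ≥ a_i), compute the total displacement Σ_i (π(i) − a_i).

0

Σπ = 3·4/2 = 6 (π permutes [3]); Σa = 3+2+1 = 6; disp = 6−6 = 0.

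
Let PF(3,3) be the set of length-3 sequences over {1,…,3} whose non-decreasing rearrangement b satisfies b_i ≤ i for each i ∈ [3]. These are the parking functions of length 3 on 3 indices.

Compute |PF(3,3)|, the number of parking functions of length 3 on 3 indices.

16

Count = (3−3+1)·(3+1)^(3−1) = 1×16 = 16
Example (3,1,2) → sorted (1,2,3): b_i ≤ i ∀i, a PF.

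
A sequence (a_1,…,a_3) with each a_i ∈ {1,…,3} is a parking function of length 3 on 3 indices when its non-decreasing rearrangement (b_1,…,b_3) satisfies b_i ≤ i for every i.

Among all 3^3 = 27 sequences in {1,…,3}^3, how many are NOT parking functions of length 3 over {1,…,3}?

11

#PF = (4−3)·4^(3−1) = 1·16 = 16 [KW]
E.g. (3,3,3) → sorted (3,3,3): b_1=3>1, not a PF.
3^3 − 16 = 27 − 16 = 11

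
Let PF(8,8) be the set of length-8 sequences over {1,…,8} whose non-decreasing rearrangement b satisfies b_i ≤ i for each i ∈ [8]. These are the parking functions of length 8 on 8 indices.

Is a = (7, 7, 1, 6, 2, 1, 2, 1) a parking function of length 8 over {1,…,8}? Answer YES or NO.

YES

Rearranged: b = (1, 1, 1, 2, 2, 6, 7, 7).
  b_1=1 ≤ 1
  b_2=1 ≤ 2
  b_3=1 ≤ 3
  b_4=2 ≤ 4
  b_5=2 ≤ 5
  b_6=6 ≤ 6
  b_7=7 ≤ 7
  b_8=7 ≤ 8
All bounds hold ⇒ YES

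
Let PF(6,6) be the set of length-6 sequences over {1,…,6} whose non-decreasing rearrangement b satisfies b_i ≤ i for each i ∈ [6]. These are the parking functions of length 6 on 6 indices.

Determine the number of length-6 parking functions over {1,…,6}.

|PF| = (6+1−6)·(6+1)^{6−1} = 1 · 16807 = 16807 (Pollak)
Check (3,1,5,3,3,2) → sorted (1,2,3,3,3,5): b_i ≤ i ∀i, a PF.

16807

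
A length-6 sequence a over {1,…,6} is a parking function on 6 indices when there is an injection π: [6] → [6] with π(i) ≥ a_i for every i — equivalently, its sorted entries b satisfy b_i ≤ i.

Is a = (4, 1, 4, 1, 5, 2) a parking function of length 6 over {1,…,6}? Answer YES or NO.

YES

Sorted: b = (1, 1, 2, 4, 4, 5).
  b_1=1 ≤ 1
  b_2=1 ≤ 2
  b_3=2 ≤ 3
  b_4=4 ≤ 4
  b_5=4 ≤ 5
  b_6=5 ≤ 6
All bounds hold ⇒ YES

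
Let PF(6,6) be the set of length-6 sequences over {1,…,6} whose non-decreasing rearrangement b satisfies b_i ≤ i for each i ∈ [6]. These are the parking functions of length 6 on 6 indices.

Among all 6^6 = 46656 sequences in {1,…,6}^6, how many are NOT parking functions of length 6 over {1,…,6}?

29849

|PF(6,6)| = (6+1−6)·(6+1)^{6−1} = 1·16807 = 16807
Check (4,5,6,2,3,6) → sorted (2,3,4,5,6,6): b_1=2>1, not a PF.
Total 46656; non-PF = 46656−16807 = 29849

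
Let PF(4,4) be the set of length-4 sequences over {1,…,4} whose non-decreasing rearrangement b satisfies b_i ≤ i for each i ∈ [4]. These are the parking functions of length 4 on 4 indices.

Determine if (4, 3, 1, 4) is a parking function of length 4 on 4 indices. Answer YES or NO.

Rearranged: b = (1, 3, 4, 4).
  b_1=1 ≤ 1
  b_2=3 > 2
  fails at i=2 ⇒ NO

NO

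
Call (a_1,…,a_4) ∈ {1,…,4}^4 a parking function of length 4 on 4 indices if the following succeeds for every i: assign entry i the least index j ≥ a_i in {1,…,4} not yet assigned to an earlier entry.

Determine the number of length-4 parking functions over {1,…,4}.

#PF = (4+1−4)·(4+1)^{4−1} = 1 · 125 = 125 (Pollak)
One tuple (3,1,2,4) → sorted (1,2,3,4): b_i ≤ i ∀i, a PF.

125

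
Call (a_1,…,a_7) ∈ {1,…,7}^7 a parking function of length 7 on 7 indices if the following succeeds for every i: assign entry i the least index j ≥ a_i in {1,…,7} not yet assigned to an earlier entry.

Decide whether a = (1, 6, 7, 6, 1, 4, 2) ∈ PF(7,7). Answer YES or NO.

Rearranged: b = (1, 1, 2, 4, 6, 6, 7).
  b_1=1 ≤ 1
  b_2=1 ≤ 2
  b_3=2 ≤ 3
  b_4=4 ≤ 4
  b_5=6 > 5
  fails at i=5 ⇒ NO

NO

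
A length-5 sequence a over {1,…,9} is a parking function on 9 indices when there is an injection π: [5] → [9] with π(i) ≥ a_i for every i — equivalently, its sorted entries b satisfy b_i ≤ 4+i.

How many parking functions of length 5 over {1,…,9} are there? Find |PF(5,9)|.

50000

#PF = (10−5)·10^(5−1) = 5·10000 = 50000 (Pollak)
Example (7,6,1,4,4) → sorted (1,4,4,6,7): b_i ≤ 4+i ∀i, a PF.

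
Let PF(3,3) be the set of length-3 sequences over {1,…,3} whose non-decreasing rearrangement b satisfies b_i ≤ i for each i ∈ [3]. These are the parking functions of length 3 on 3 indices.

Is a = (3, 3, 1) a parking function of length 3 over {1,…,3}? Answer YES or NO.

NO

Rearranged: b = (1, 3, 3).
  b_1=1 ≤ 1
  b_2=3 > 2
  fails at i=2 ⇒ NO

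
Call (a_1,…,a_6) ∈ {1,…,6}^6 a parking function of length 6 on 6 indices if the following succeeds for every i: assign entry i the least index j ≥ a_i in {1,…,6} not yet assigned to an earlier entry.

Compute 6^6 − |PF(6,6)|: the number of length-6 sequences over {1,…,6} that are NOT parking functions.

#PF = (6+1−6)·(6+1)^{6−1} = 1×16807 = 16807
Example (4,4,4,3,4,4) → sorted (3,4,4,4,4,4): b_1=3>1, not a PF.
Total 46656; non-PF = 46656−16807 = 29849

29849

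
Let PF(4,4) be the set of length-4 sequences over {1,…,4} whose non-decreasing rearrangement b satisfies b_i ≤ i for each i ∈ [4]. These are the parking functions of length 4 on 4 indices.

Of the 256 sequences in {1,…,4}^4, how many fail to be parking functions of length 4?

#PF = 1·5^3 = 1×125 = 125 (Konheim–Weiss)
E.g. (3,3,3,3) → sorted (3,3,3,3): b_1=3>1, not a PF.
So 256 − 125 = 131 fail.

131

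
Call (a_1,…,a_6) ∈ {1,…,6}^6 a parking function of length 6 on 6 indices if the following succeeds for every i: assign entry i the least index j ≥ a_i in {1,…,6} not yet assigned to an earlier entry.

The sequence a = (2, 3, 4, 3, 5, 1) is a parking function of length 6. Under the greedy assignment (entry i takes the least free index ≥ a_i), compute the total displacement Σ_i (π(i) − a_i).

3

Σπ(i) = 1+…+6 = 21; Σa = 2+3+4+3+5+1 = 18; disp = 21−18 = 3.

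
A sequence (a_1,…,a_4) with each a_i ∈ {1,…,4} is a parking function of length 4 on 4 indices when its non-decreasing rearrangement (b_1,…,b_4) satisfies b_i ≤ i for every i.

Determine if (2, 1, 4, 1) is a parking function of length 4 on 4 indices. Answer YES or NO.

YES

Order a: b = (1, 1, 2, 4).
  b_1=1 ≤ 1
  b_2=1 ≤ 2
  b_3=2 ≤ 3
  b_4=4 ≤ 4
All bounds hold ⇒ YES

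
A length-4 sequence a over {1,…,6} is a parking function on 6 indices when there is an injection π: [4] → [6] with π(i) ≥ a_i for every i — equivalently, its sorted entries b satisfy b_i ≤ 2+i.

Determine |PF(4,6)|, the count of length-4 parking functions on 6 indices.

1029

#PF = 3·7^3 = 3 · 343 = 1029
E.g. (2,5,5,3) → sorted (2,3,5,5): b_i ≤ 2+i ∀i, a PF.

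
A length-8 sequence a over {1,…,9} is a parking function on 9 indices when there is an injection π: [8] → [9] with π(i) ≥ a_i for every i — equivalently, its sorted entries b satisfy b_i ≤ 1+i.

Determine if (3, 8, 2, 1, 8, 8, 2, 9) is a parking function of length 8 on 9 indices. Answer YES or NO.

NO

Rearranged: b = (1, 2, 2, 3, 8, 8, 8, 9).
  b_1=1 ≤ 2
  b_2=2 ≤ 3
  b_3=2 ≤ 4
  b_4=3 ≤ 5
  b_5=8 > 6
  fails at i=5 ⇒ NO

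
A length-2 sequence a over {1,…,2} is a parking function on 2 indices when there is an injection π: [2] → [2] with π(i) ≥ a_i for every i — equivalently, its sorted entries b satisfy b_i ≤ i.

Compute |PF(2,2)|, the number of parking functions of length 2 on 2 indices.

|PF(2,2)| = (2+1−2)·(2+1)^{2−1} = 1×3 = 3
E.g. (1,1) → sorted (1,1): b_i ≤ i ∀i, a PF.

3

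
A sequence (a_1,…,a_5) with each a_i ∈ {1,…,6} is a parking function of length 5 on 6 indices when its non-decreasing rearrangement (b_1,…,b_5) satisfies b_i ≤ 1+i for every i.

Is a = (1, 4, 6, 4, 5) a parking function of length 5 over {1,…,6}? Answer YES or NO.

NO

Order a: b = (1, 4, 4, 5, 6).
  b_1=1 ≤ 2
  b_2=4 > 3
  fails at i=2 ⇒ NO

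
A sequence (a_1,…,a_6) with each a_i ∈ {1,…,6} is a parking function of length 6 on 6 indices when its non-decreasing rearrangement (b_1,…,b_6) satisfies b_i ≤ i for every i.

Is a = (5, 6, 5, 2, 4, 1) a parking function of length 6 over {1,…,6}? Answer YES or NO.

Rearranged: b = (1, 2, 4, 5, 5, 6).
  b_1=1 ≤ 1
  b_2=2 ≤ 2
  b_3=4 > 3
  fails at i=3 ⇒ NO

NO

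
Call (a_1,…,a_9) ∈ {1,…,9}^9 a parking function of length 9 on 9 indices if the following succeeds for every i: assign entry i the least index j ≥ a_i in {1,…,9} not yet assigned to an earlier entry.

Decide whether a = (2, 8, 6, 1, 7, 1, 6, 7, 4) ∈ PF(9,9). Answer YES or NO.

Sorted: b = (1, 1, 2, 4, 6, 6, 7, 7, 8).
  b_1=1 ≤ 1
  b_2=1 ≤ 2
  b_3=2 ≤ 3
  b_4=4 ≤ 4
  b_5=6 > 5
  fails at i=5 ⇒ NO

NO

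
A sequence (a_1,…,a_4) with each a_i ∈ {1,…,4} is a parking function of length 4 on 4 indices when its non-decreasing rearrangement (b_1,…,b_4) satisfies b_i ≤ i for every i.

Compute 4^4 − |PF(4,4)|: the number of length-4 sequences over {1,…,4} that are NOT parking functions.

#PF = (4−4+1)·(4+1)^(4−1) = 1·125 = 125
One tuple (4,4,2,4) → sorted (2,4,4,4): b_1=2>1, not a PF.
Total 256; non-PF = 256−125 = 131

131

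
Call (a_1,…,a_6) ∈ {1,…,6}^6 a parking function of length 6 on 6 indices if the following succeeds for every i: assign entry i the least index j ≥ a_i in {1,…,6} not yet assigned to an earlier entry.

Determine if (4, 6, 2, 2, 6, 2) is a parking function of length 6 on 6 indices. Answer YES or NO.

Rearranged: b = (2, 2, 2, 4, 6, 6).
  b_1=2 > 1
  fails at i=1 ⇒ NO

NO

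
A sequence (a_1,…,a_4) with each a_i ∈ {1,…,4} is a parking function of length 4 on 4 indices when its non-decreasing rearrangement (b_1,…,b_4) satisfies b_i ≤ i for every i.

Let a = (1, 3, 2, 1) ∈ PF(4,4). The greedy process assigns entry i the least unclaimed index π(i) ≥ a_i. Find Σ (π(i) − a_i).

Σπ = 4·5/2 = 10 (π permutes [4]); Σa = 1+3+2+1 = 7; disp = 10−7 = 3.

3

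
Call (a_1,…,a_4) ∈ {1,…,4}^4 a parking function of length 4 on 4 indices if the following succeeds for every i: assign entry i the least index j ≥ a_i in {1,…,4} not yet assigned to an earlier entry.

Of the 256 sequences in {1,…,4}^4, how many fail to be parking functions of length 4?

131

Count = (5−4)·5^(4−1) = 1×125 = 125 (Pollak)
E.g. (4,4,4,4) → sorted (4,4,4,4): b_1=4>1, not a PF.
Total 256; non-PF = 256−125 = 131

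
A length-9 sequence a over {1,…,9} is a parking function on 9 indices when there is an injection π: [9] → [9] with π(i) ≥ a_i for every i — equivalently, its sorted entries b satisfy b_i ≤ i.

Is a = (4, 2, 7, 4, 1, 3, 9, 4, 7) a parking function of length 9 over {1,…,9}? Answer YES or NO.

Order a: b = (1, 2, 3, 4, 4, 4, 7, 7, 9).
  b_1=1 ≤ 1
  b_2=2 ≤ 2
  b_3=3 ≤ 3
  b_4=4 ≤ 4
  b_5=4 ≤ 5
  b_6=4 ≤ 6
  b_7=7 ≤ 7
  b_8=7 ≤ 8
  b_9=9 ≤ 9
All bounds hold ⇒ YES

YES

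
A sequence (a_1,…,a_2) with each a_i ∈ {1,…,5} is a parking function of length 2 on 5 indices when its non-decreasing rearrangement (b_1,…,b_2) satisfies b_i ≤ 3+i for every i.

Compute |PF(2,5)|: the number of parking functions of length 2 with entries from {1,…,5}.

24

|PF(2,5)| = (5−2+1)·(5+1)^(2−1) = 4 · 6 = 24
Check (1,4) → sorted (1,4): b_i ≤ 3+i ∀i, a PF.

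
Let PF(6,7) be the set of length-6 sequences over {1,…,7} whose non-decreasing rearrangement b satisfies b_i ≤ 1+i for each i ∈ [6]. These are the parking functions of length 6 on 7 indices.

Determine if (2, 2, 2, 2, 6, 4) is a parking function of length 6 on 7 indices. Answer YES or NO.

Order a: b = (2, 2, 2, 2, 4, 6).
  b_1=2 ≤ 2
  b_2=2 ≤ 3
  b_3=2 ≤ 4
  b_4=2 ≤ 5
  b_5=4 ≤ 6
  b_6=6 ≤ 7
All bounds hold ⇒ YES

YES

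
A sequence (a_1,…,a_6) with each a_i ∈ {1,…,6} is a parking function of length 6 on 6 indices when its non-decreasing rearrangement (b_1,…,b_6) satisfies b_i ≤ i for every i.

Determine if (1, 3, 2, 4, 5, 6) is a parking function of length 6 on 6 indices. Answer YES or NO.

Rearranged: b = (1, 2, 3, 4, 5, 6).
  b_1=1 ≤ 1
  b_2=2 ≤ 2
  b_3=3 ≤ 3
  b_4=4 ≤ 4
  b_5=5 ≤ 5
  b_6=6 ≤ 6
All bounds hold ⇒ YES

YES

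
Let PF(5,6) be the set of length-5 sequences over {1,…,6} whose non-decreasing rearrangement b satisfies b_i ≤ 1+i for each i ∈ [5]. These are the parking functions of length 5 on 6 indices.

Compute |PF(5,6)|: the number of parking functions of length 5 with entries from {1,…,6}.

4802

|PF(5,6)| = (6−5+1)·(6+1)^(5−1) = 2×2401 = 4802 [KW]
E.g. (5,3,4,2,4) → sorted (2,3,4,4,5): b_i ≤ 1+i ∀i, a PF.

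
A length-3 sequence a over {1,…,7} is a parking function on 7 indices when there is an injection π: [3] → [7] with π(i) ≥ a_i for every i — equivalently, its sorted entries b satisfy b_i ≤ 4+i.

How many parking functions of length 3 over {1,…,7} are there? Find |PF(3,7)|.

Count = 5·8^2 = 5 · 64 = 320 (Pollak)
Check (3,6,2) → sorted (2,3,6): b_i ≤ 4+i ∀i, a PF.

320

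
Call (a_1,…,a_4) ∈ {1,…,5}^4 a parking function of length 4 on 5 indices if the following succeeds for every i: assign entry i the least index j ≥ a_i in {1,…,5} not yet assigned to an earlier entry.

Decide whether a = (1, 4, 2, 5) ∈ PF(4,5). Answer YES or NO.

YES

Order a: b = (1, 2, 4, 5).
  b_1=1 ≤ 2
  b_2=2 ≤ 3
  b_3=4 ≤ 4
  b_4=5 ≤ 5
All bounds hold ⇒ YES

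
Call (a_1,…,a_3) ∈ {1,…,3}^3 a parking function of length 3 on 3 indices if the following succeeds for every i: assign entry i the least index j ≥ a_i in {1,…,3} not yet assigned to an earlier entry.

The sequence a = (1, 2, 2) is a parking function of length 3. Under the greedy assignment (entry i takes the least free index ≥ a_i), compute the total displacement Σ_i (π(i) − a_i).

1

Σπ = 6 ({1..3} each once); Σa = 1+2+2 = 5; disp = 6−5 = 1.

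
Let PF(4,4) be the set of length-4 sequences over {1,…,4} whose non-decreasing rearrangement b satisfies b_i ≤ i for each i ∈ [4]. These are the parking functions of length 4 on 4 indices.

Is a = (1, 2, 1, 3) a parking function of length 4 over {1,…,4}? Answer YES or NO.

YES

Order a: b = (1, 1, 2, 3).
  b_1=1 ≤ 1
  b_2=1 ≤ 2
  b_3=2 ≤ 3
  b_4=3 ≤ 4
All bounds hold ⇒ YES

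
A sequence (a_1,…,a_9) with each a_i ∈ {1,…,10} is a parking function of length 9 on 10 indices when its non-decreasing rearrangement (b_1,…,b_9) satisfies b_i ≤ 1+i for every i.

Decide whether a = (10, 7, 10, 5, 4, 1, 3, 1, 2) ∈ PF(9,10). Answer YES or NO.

Sorted: b = (1, 1, 2, 3, 4, 5, 7, 10, 10).
  b_1=1 ≤ 2
  b_2=1 ≤ 3
  b_3=2 ≤ 4
  b_4=3 ≤ 5
  b_5=4 ≤ 6
  b_6=5 ≤ 7
  b_7=7 ≤ 8
  b_8=10 > 9
  fails at i=8 ⇒ NO

NO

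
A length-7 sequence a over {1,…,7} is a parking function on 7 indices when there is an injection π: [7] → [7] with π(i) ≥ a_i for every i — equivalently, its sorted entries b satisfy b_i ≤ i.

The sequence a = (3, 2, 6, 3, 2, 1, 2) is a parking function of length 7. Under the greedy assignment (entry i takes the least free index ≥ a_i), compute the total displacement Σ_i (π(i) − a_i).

Σπ = 28 ({1..7} each once); Σa = 3+2+6+3+2+1+2 = 19; disp = 28−19 = 9.

9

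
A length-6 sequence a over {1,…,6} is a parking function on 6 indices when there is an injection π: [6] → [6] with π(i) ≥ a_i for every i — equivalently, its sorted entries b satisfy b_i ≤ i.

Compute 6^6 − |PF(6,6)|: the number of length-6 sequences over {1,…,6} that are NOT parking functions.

29849

#PF = (7−6)·7^(6−1) = 1×16807 = 16807 [KW]
Example (6,4,4,5,6,4) → sorted (4,4,4,5,6,6): b_1=4>1, not a PF.
6^6 − 16807 = 46656 − 16807 = 29849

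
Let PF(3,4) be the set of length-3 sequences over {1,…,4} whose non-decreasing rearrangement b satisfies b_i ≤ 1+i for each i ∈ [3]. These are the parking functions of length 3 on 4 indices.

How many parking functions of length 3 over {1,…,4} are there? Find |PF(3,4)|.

50

#PF = (4+1−3)·(4+1)^{3−1} = 2·25 = 50 [KW]
Check (3,4,1) → sorted (1,3,4): b_i ≤ 1+i ∀i, a PF.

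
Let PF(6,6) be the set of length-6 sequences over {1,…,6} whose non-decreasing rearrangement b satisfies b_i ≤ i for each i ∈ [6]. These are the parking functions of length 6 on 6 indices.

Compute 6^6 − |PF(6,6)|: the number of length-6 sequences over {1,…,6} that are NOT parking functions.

#PF = (6+1−6)·(6+1)^{6−1} = 1·16807 = 16807 (Konheim–Weiss)
Example (5,5,3,5,3,4) → sorted (3,3,4,5,5,5): b_1=3>1, not a PF.
6^6 − 16807 = 46656 − 16807 = 29849

29849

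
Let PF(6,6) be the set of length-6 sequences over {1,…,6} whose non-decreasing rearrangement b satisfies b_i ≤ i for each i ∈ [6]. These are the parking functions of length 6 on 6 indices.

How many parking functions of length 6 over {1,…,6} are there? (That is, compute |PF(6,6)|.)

16807

|PF(6,6)| = 1·7^5 = 1·16807 = 16807 (Pollak)
E.g. (4,5,2,6,1,1) → sorted (1,1,2,4,5,6): b_i ≤ i ∀i, a PF.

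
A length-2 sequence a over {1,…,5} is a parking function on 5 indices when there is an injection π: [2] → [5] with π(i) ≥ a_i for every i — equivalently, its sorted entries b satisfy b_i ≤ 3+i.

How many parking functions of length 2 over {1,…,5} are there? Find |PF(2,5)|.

Count = (5−2+1)·(5+1)^(2−1) = 4×6 = 24 (Konheim–Weiss)
E.g. (4,1) → sorted (1,4): b_i ≤ 3+i ∀i, a PF.

24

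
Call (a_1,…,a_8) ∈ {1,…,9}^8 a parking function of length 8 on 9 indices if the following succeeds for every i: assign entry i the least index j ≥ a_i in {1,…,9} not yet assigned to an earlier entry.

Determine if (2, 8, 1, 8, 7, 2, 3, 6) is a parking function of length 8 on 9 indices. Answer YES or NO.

YES

Sorted: b = (1, 2, 2, 3, 6, 7, 8, 8).
  b_1=1 ≤ 2
  b_2=2 ≤ 3
  b_3=2 ≤ 4
  b_4=3 ≤ 5
  b_5=6 ≤ 6
  b_6=7 ≤ 7
  b_7=8 ≤ 8
  b_8=8 ≤ 9
All bounds hold ⇒ YES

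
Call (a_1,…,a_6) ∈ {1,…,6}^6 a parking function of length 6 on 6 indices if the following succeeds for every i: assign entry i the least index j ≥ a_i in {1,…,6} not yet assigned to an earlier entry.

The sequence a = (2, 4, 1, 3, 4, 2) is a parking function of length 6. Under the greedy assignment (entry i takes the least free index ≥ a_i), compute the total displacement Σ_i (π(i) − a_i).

5

Σπ = 6·7/2 = 21 (π permutes [6]); Σa = 2+4+1+3+4+2 = 16; disp = 21−16 = 5.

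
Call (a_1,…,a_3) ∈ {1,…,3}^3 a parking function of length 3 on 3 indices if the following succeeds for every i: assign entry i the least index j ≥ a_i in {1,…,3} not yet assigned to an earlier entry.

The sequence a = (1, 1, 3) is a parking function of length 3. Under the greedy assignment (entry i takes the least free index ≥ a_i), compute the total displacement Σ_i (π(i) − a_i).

1

Σπ = 6 ({1..3} each once); Σa = 1+1+3 = 5; disp = 6−5 = 1.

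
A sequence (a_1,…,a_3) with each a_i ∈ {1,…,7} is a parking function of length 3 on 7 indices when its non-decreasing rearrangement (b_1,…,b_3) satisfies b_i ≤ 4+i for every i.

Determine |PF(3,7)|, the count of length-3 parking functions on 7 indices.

320

#PF = 5·8^2 = 5·64 = 320
E.g. (3,4,5) → sorted (3,4,5): b_i ≤ 4+i ∀i, a PF.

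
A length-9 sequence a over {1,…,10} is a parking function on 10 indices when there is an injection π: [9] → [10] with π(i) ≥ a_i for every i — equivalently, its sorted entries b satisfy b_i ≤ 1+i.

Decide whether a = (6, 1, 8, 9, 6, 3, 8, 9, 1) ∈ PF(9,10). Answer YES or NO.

Order a: b = (1, 1, 3, 6, 6, 8, 8, 9, 9).
  b_1=1 ≤ 2
  b_2=1 ≤ 3
  b_3=3 ≤ 4
  b_4=6 > 5
  fails at i=4 ⇒ NO

NO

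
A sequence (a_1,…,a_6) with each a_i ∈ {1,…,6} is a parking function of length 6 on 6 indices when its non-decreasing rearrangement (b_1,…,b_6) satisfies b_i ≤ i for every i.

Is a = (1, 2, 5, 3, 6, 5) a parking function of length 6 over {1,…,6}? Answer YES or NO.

Sorted: b = (1, 2, 3, 5, 5, 6).
  b_1=1 ≤ 1
  b_2=2 ≤ 2
  b_3=3 ≤ 3
  b_4=5 > 4
  fails at i=4 ⇒ NO

NO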